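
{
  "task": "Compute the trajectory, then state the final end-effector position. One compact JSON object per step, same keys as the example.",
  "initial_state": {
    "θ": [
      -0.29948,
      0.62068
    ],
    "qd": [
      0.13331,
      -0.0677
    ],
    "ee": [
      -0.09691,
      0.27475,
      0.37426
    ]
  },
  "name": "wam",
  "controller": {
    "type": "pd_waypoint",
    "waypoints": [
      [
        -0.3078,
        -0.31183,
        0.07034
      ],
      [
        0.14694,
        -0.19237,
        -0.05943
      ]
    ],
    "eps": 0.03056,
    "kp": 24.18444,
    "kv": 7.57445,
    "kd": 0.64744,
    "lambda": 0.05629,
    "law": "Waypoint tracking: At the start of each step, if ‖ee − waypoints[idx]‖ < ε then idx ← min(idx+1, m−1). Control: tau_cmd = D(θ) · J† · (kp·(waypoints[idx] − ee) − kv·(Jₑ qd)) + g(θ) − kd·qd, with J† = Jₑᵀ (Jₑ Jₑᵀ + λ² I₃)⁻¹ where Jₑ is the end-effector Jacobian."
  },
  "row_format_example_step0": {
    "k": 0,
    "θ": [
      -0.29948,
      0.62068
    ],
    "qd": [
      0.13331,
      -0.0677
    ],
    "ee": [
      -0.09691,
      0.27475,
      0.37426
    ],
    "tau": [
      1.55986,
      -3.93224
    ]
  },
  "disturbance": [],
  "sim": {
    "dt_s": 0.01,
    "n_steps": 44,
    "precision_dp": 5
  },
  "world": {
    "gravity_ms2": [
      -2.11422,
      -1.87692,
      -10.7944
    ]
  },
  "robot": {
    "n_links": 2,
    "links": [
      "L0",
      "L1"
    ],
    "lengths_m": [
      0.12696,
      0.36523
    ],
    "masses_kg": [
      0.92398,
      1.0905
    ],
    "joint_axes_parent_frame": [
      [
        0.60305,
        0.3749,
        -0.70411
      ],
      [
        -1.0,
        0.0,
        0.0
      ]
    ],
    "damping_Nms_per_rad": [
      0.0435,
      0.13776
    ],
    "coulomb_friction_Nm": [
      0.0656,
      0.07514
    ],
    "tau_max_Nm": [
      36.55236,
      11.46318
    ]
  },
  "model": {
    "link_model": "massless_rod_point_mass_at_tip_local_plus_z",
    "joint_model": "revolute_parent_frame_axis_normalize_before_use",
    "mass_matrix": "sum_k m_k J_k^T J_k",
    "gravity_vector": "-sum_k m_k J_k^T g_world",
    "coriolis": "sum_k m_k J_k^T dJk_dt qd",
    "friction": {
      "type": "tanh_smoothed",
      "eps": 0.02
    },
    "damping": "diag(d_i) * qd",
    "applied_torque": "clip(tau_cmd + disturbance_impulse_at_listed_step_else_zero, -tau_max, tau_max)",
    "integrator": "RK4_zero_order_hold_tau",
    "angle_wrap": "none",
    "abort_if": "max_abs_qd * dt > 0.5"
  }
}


{"k":1,"\u03b8":[-0.29922,0.61877],"qd":[-0.07858,-0.31185],"ee":[-0.09676,0.27423,0.37482],"tau":[1.803,-3.68891]}
{"k":2,"\u03b8":[-0.30082,0.61471],"qd":[-0.24172,-0.5001],"ee":[-0.09716,0.27347,0.37557],"tau":[1.98966,-3.49874]}
{"k":3,"\u03b8":[-0.3039,0.60895],"qd":[-0.37504,-0.65121],"ee":[-0.09801,0.2725,0.37646],"tau":[2.14375,-3.3459]}
{"k":4,"\u03b8":[-0.3082,0.60183],"qd":[-0.48467,-0.77288],"ee":[-0.0992,0.27138,0.37745],"tau":[2.2716,-3.22259]}
{"k":5,"\u03b8":[-0.3135,0.59361],"qd":[-0.5754,-0.87114],"ee":[-0.10068,0.27012,0.37853],"tau":[2.37822,-3.12265]}
{"k":6,"\u03b8":[-0.31963,0.58451],"qd":[-0.65098,-0.95074],"ee":[-0.1024,0.26876,0.37965],"tau":[2.46761,-3.04119]}
{"k":7,"\u03b8":[-0.32646,0.57468],"qd":[-0.7144,-1.01547],"ee":[-0.1043,0.26731,0.38082],"tau":[2.54293,-2.97431]}
{"k":8,"\u03b8":[-0.33387,0.56426],"qd":[-0.76802,-1.0683],"ee":[-0.10635,0.26578,0.382],"tau":[2.60675,-2.91894]}
{"k":9,"\u03b8":[-0.34177,0.55336],"qd":[-0.81373,-1.11162],"ee":[-0.10853,0.26419,0.38319],"tau":[2.66112,-2.87261]}
{"k":10,"\u03b8":[-0.35011,0.54207],"qd":[-0.85304,-1.14733],"ee":[-0.11081,0.26254,0.38439],"tau":[2.70771,-2.83339]}
{"k":11,"\u03b8":[-0.35881,0.53045],"qd":[-0.88717,-1.17692],"ee":[-0.11317,0.26083,0.38557],"tau":[2.74786,-2.79975]}
{"k":12,"\u03b8":[-0.36783,0.51856],"qd":[-0.91709,-1.20159],"ee":[-0.11559,0.25909,0.38674],"tau":[2.78267,-2.77046]}
{"k":13,"\u03b8":[-0.37713,0.50644],"qd":[-0.94359,-1.2223],"ee":[-0.11806,0.2573,0.3879],"tau":[2.81303,-2.74457]}
{"k":14,"\u03b8":[-0.38668,0.49413],"qd":[-0.9673,-1.2398],"ee":[-0.12057,0.25548,0.38904],"tau":[2.83967,-2.72132]}
{"k":15,"\u03b8":[-0.39646,0.48166],"qd":[-0.98874,-1.2547],"ee":[-0.12312,0.25363,0.39015],"tau":[2.86319,-2.70014]}
{"k":16,"\u03b8":[-0.40644,0.46905],"qd":[-1.00831,-1.26747],"ee":[-0.12568,0.25174,0.39123],"tau":[2.88406,-2.68055]}
{"k":17,"\u03b8":[-0.41661,0.45633],"qd":[-1.02636,-1.27848],"ee":[-0.12826,0.24983,0.39229],"tau":[2.90269,-2.6622]}
{"k":18,"\u03b8":[-0.42696,0.4435],"qd":[-1.04313,-1.28803],"ee":[-0.13086,0.24789,0.39333],"tau":[2.91941,-2.64483]}
{"k":19,"\u03b8":[-0.43747,0.43058],"qd":[-1.05886,-1.29635],"ee":[-0.13345,0.24593,0.39433],"tau":[2.93447,-2.62822]}
{"k":20,"\u03b8":[-0.44813,0.41758],"qd":[-1.07371,-1.30362],"ee":[-0.13605,0.24394,0.3953],"tau":[2.9481,-2.61221]}
{"k":21,"\u03b8":[-0.45893,0.40451],"qd":[-1.08781,-1.30998],"ee":[-0.13865,0.24193,0.39625],"tau":[2.96049,-2.59668]}
{"k":22,"\u03b8":[-0.46988,0.39139],"qd":[-1.10129,-1.31553],"ee":[-0.14124,0.23991,0.39716],"tau":[2.97178,-2.58156]}
{"k":23,"\u03b8":[-0.48095,0.37821],"qd":[-1.11422,-1.32036],"ee":[-0.14383,0.23786,0.39804],"tau":[2.98209,-2.56678]}
{"k":24,"\u03b8":[-0.49216,0.36499],"qd":[-1.12667,-1.32451],"ee":[-0.1464,0.2358,0.39888],"tau":[2.99153,-2.5523]}
{"k":25,"\u03b8":[-0.50348,0.35172],"qd":[-1.13869,-1.32804],"ee":[-0.14896,0.23372,0.3997],"tau":[3.00018,-2.53809]}
{"k":26,"\u03b8":[-0.51492,0.33843],"qd":[-1.15032,-1.33098],"ee":[-0.1515,0.23163,0.40048],"tau":[3.00812,-2.52415]}
{"k":27,"\u03b8":[-0.52648,0.32511],"qd":[-1.16159,-1.33334],"ee":[-0.15402,0.22952,0.40123],"tau":[3.01539,-2.51047]}
{"k":28,"\u03b8":[-0.53815,0.31177],"qd":[-1.17252,-1.33514],"ee":[-0.15653,0.22741,0.40195],"tau":[3.02206,-2.49705]}
{"k":29,"\u03b8":[-0.54993,0.29842],"qd":[-1.18313,-1.33638],"ee":[-0.15901,0.22528,0.40264],"tau":[3.02816,-2.4839]}
{"k":30,"\u03b8":[-0.56181,0.28505],"qd":[-1.19341,-1.33706],"ee":[-0.16147,0.22315,0.40329],"tau":[3.03373,-2.47102]}
{"k":31,"\u03b8":[-0.57379,0.27168],"qd":[-1.20338,-1.33718],"ee":[-0.16391,0.22101,0.4039],"tau":[3.03879,-2.45845]}
{"k":32,"\u03b8":[-0.58587,0.25831],"qd":[-1.21302,-1.33674],"ee":[-0.16632,0.21887,0.40449],"tau":[3.04338,-2.44618]}
{"k":33,"\u03b8":[-0.59805,0.24495],"qd":[-1.22235,-1.33573],"ee":[-0.1687,0.21672,0.40504],"tau":[3.04751,-2.43423]}
{"k":34,"\u03b8":[-0.61032,0.2316],"qd":[-1.23134,-1.33414],"ee":[-0.17105,0.21458,0.40555],"tau":[3.05121,-2.42264]}
{"k":35,"\u03b8":[-0.62267,0.21827],"qd":[-1.23999,-1.33197],"ee":[-0.17337,0.21244,0.40603],"tau":[3.05449,-2.4114]}
{"k":36,"\u03b8":[-0.63511,0.20497],"qd":[-1.24829,-1.3292],"ee":[-0.17567,0.2103,0.40648],"tau":[3.05737,-2.40054]}
{"k":37,"\u03b8":[-0.64763,0.1917],"qd":[-1.25624,-1.32582],"ee":[-0.17793,0.20816,0.4069],"tau":[3.05987,-2.39009]}
{"k":38,"\u03b8":[-0.66023,0.17846],"qd":[-1.26381,-1.32184],"ee":[-0.18015,0.20603,0.40728],"tau":[3.062,-2.38004]}
{"k":39,"\u03b8":[-0.6729,0.16526],"qd":[-1.271,-1.31723],"ee":[-0.18235,0.20392,0.40762],"tau":[3.06377,-2.37043]}
{"k":40,"\u03b8":[-0.68565,0.15212],"qd":[-1.27779,-1.312],"ee":[-0.18451,0.20181,0.40793],"tau":[3.0652,-2.36127]}
{"k":41,"\u03b8":[-0.69846,0.13903],"qd":[-1.28417,-1.30615],"ee":[-0.18663,0.19972,0.40821],"tau":[3.0663,-2.35256]}
{"k":42,"\u03b8":[-0.71133,0.126],"qd":[-1.29014,-1.29966],"ee":[-0.18872,0.19764,0.40846],"tau":[3.06709,-2.34433]}
{"k":43,"\u03b8":[-0.72426,0.11304],"qd":[-1.29567,-1.29254],"ee":[-0.19077,0.19559,0.40867],"tau":[3.06759,-2.33658]}
{"k":44,"\u03b8":[-0.73724,0.10016],"qd":[-1.30077,-1.28478],"ee":[-0.19279,0.19355,0.40885]}
{"summary": "final ee position (m): -0.19279 0.19355 0.40885"}


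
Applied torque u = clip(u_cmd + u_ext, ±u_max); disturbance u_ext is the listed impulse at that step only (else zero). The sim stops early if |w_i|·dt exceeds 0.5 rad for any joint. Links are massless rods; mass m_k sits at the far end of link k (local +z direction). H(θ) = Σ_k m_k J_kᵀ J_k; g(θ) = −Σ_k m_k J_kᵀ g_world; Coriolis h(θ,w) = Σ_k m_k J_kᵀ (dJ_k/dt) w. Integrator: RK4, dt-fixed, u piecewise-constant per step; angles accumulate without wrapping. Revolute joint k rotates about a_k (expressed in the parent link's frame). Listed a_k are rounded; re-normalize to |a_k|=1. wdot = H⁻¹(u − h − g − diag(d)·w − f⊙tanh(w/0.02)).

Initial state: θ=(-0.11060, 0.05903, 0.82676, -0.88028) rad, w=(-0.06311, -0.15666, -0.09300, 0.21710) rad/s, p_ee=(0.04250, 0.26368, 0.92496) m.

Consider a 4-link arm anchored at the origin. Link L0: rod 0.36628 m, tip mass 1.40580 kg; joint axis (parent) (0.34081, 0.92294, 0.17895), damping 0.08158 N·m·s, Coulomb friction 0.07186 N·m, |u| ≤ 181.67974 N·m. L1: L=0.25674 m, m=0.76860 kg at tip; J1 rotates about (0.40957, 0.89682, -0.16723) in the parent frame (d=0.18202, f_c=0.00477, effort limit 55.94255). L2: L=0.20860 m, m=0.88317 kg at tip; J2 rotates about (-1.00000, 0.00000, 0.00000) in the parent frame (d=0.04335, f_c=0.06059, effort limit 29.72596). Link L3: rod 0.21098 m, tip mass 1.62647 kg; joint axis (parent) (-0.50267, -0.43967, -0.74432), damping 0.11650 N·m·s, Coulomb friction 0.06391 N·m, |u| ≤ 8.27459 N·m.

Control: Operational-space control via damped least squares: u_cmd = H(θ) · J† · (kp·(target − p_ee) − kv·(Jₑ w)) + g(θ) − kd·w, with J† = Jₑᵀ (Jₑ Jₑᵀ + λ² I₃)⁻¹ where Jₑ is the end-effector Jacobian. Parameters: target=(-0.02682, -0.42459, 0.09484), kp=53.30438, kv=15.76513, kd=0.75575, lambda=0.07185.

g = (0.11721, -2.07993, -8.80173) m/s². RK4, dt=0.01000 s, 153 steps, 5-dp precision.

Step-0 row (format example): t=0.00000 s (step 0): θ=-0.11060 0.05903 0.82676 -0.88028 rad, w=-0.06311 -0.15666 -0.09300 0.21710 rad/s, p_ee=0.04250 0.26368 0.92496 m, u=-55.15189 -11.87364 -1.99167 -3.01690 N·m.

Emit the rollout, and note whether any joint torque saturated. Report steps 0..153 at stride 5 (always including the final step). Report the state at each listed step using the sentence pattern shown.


t=0.05000 s (step 5): θ=-0.27208 0.25314 0.83990 -1.03838 rad, w=-5.93179 7.56787 0.46125 -4.08446 rad/s, p_ee=0.03301 0.25288 0.91023 m, u=-32.99663 -7.05205 -3.30713 -0.90387 N·m.
t=0.10000 s (step 10): θ=-0.60473 0.67802 0.84649 -1.24232 rad, w=-6.62127 8.44141 -0.33806 -3.79502 rad/s, p_ee=0.00152 0.20909 0.85551 m, u=19.27101 10.23215 -3.46893 -0.82842 N·m.
t=0.15000 s (step 15): θ=-0.90646 1.06645 0.80523 -1.40079 rad, w=-5.42941 7.09292 -1.27848 -2.53824 rad/s, p_ee=-0.03396 0.14493 0.77596 m, u=26.46708 7.99522 -2.11432 0.35277 N·m.
t=0.20000 s (step 20): θ=-1.14973 1.38911 0.72297 -1.49915 rad, w=-4.33787 5.84133 -1.96853 -1.44307 rad/s, p_ee=-0.05736 0.07448 0.69079 m, u=21.71910 1.03700 0.12098 1.13190 N·m.
t=0.25000 s (step 25): θ=-1.34326 1.65223 0.61298 -1.55023 rad, w=-3.42970 4.70592 -2.38671 -0.63987 rad/s, p_ee=-0.06844 0.00423 0.60752 m, u=16.58598 -5.17808 2.56768 1.33334 N·m.
t=0.30000 s (step 30): θ=-1.49473 1.86154 0.48859 -1.56769 rad, w=-2.64559 3.69175 -2.55061 -0.08857 rad/s, p_ee=-0.07102 -0.06152 0.52935 m, u=12.99001 -9.59815 4.70720 1.19513 N·m.
t=0.35000 s (step 35): θ=-1.60892 2.02308 0.36037 -1.56609 rad, w=-1.93247 2.79854 -2.54861 0.14571 rad/s, p_ee=-0.06860 -0.11989 0.45780 m, u=10.77187 -12.38898 6.29679 1.05536 N·m.
t=0.40000 s (step 40): θ=-1.68920 2.14443 0.23681 -1.55284 rad, w=-1.28916 2.08156 -2.37593 0.36879 rad/s, p_ee=-0.06363 -0.16950 0.39398 m, u=9.26728 -13.88894 7.27449 0.80703 N·m.
t=0.45000 s (step 45): θ=-1.73891 2.23361 0.12410 -1.53110 rad, w=-0.70922 1.50839 -2.12406 0.48933 rad/s, p_ee=-0.05769 -0.21031 0.33848 m, u=8.25031 -14.57577 7.76329 0.62718 N·m.
t=0.50000 s (step 50): θ=-1.76123 2.29728 0.02489 -1.50520 rad, w=-0.19389 1.05662 -1.84297 0.53842 rad/s, p_ee=-0.05165 -0.24309 0.29128 m, u=7.49607 -14.77209 7.89585 0.51884 N·m.
t=0.55000 s (step 55): θ=-1.75966 2.34101 -0.06021 -1.47796 rad, w=0.24065 0.70884 -1.56256 0.54673 rad/s, p_ee=-0.04601 -0.26905 0.25197 m, u=6.91267 -14.69496 7.78749 0.46301 N·m.
t=0.60000 s (step 60): θ=-1.73840 2.36941 -0.13197 -1.45120 rad, w=0.59825 0.43809 -1.31411 0.52120 rad/s, p_ee=-0.04101 -0.28952 0.21983 m, u=6.39267 -14.49218 7.54017 0.44959 N·m.
t=0.65000 s (step 65): θ=-1.70111 2.38583 -0.19234 -1.42605 rad, w=0.88096 0.22750 -1.10744 0.48404 rad/s, p_ee=-0.03665 -0.30579 0.19400 m, u=5.87120 -14.24424 7.21404 0.45447 N·m.
t=0.70000 s (step 70): θ=-1.65161 2.39298 -0.24344 -1.40286 rad, w=1.08682 0.06602 -0.94315 0.44343 rad/s, p_ee=-0.03289 -0.31899 0.17352 m, u=5.35212 -13.99603 6.84955 0.46887 N·m.
t=0.75000 s (step 75): θ=-1.59367 2.39311 -0.28730 -1.38167 rad, w=1.21956 -0.05446 -0.81613 0.40536 rad/s, p_ee=-0.02963 -0.32995 0.15747 m, u=4.83899 -13.77038 6.47178 0.48664 N·m.
t=0.80000 s (step 80): θ=-1.53075 2.38809 -0.32560 -1.36232 rad, w=1.28783 -0.14150 -0.72002 0.36991 rad/s, p_ee=-0.02677 -0.33929 0.14496 m, u=4.34265 -13.57258 6.09751 0.50685 N·m.
t=0.85000 s (step 85): θ=-1.46579 2.37942 -0.35971 -1.34463 rad, w=1.30329 -0.20116 -0.64710 0.33871 rad/s, p_ee=-0.02424 -0.34743 0.13523 m, u=3.86902 -13.39840 5.73597 0.52696 N·m.
t=0.90000 s (step 90): θ=-1.40112 2.36835 -0.39060 -1.32839 rad, w=1.27786 -0.23838 -0.59010 0.31164 rad/s, p_ee=-0.02199 -0.35464 0.12766 m, u=3.42382 -13.24523 5.39287 0.54676 N·m.
t=0.95000 s (step 95): θ=-1.33851 2.35588 -0.41891 -1.31342 rad, w=1.22302 -0.25781 -0.54351 0.28795 rad/s, p_ee=-0.02000 -0.36110 0.12171 m, u=3.01221 -13.10906 5.07196 0.56642 N·m.
t=1.00000 s (step 100): θ=-1.27916 2.34279 -0.44508 -1.29957 rad, w=1.14895 -0.26378 -0.50355 0.26685 rad/s, p_ee=-0.01825 -0.36691 0.11699 m, u=2.63754 -12.98564 4.77545 0.58595 N·m.
t=1.05000 s (step 105): θ=-1.22381 2.32966 -0.46936 -1.28671 rad, w=1.06400 -0.26009 -0.46787 0.24767 rad/s, p_ee=-0.01674 -0.37215 0.11318 m, u=2.30110 -12.87118 4.50417 0.60522 N·m.
t=1.10000 s (step 110): θ=-1.17284 2.31689 -0.49193 -1.27478 rad, w=0.97464 -0.24996 -0.43515 0.22998 rad/s, p_ee=-0.01547 -0.37686 0.11006 m, u=2.00220 -12.76266 4.25780 0.62394 N·m.
t=1.15000 s (step 115): θ=-1.12635 2.30473 -0.51293 -1.26370 rad, w=0.88554 -0.23592 -0.40469 0.21348 rad/s, p_ee=-0.01444 -0.38108 0.10746 m, u=1.73865 -12.65795 4.03513 0.64182 N·m.
t=1.20000 s (step 120): θ=-1.08424 2.29333 -0.53244 -1.25342 rad, w=0.79985 -0.21989 -0.37616 0.19803 rad/s, p_ee=-0.01365 -0.38485 0.10528 m, u=1.50734 -12.55581 3.83443 0.65862 N·m.
t=1.25000 s (step 125): θ=-1.04628 2.28275 -0.55058 -1.24388 rad, w=0.71951 -0.20319 -0.34941 0.18355 rad/s, p_ee=-0.01307 -0.38822 0.10342 m, u=1.30472 -12.45569 3.65364 0.67420 N·m.
t=1.30000 s (step 130): θ=-1.01219 2.27301 -0.56742 -1.23504 rad, w=0.64556 -0.18671 -0.32435 0.16999 rad/s, p_ee=-0.01270 -0.39122 0.10183 m, u=1.12717 -12.35754 3.49069 0.68848 N·m.
t=1.35000 s (step 135): θ=-0.98162 2.26407 -0.58305 -1.22686 rad, w=0.57839 -0.17100 -0.30092 0.15733 rad/s, p_ee=-0.01251 -0.39390 0.10046 m, u=0.97129 -12.26164 3.34359 0.70148 N·m.
t=1.40000 s (step 140): θ=-0.95424 2.25589 -0.59755 -1.21929 rad, w=0.51795 -0.15636 -0.27907 0.14553 rad/s, p_ee=-0.01248 -0.39627 0.09929 m, u=0.83399 -12.16842 3.21053 0.71325 N·m.
t=1.45000 s (step 145): θ=-0.92972 2.24841 -0.61099 -1.21229 rad, w=0.46395 -0.14290 -0.25872 0.13457 rad/s, p_ee=-0.01257 -0.39838 0.09828 m, u=0.71258 -12.07835 3.08991 0.72390 N·m.
t=1.50000 s (step 150): θ=-0.90775 2.24158 -0.62345 -1.20582 rad, w=0.41592 -0.13066 -0.23981 0.12440 rad/s, p_ee=-0.01276 -0.40027 0.09742 m, u=0.60474 -11.99182 2.98031 0.73352 N·m.
t=1.53000 s (step 153): θ=-0.89567 2.23776 -0.63048 -1.20217 rad, w=0.38976 -0.12388 -0.22912 0.11866 rad/s, p_ee=-0.01292 -0.40130 0.09697 m.
any joint saturated: no


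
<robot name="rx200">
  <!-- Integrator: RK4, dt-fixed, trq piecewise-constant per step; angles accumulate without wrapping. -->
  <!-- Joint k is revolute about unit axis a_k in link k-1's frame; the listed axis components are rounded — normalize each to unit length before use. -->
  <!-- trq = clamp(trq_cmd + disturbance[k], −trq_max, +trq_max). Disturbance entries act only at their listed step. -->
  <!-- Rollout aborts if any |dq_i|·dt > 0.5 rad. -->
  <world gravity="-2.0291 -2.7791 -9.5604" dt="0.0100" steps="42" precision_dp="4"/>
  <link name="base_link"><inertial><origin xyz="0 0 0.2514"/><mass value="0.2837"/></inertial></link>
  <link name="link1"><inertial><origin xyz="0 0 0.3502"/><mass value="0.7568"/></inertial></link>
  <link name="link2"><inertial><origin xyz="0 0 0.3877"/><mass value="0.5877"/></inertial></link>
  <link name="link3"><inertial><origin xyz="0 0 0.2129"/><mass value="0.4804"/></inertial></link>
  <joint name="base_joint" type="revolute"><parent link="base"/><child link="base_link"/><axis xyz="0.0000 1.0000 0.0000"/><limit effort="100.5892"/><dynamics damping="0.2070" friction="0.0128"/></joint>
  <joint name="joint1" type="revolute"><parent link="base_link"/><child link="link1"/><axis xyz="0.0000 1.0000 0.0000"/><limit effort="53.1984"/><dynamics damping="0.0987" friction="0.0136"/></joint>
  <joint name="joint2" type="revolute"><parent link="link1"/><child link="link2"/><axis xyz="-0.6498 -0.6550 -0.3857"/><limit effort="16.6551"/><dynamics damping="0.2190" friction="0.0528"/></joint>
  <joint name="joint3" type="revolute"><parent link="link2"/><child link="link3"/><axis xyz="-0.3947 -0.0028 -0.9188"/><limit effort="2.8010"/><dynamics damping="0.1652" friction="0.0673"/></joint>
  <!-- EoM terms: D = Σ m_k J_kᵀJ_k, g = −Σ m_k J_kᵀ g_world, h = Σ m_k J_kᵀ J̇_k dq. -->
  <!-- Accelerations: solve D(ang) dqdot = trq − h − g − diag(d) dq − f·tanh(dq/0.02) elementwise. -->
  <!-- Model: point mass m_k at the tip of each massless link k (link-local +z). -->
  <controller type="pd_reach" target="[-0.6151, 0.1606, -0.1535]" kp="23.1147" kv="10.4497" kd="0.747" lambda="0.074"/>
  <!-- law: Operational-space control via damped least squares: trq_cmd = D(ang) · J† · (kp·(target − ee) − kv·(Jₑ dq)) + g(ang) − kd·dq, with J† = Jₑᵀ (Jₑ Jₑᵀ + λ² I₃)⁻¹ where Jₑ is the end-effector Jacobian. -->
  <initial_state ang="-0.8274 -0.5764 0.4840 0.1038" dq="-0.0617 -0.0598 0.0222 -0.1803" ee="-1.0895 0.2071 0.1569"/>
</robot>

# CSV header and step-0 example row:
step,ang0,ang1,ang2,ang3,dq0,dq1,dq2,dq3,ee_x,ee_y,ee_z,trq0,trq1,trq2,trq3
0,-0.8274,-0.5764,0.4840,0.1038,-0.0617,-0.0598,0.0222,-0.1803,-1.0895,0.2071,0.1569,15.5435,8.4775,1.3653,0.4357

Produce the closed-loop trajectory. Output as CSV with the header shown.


step,ang0,ang1,ang2,ang3,dq0,dq1,dq2,dq3,ee_x,ee_y,ee_z,trq0,trq1,trq2,trq3
1,-0.8258,-0.5802,0.4838,0.1071,0.3532,-0.6279,0.0004,0.2609,-1.0892,0.2072,0.1554,15.2502,9.0967,1.0794,0.0901
2,-0.8215,-0.5870,0.4851,0.1005,0.5347,-0.8119,0.1885,-0.8598,-1.0883,0.2073,0.1533,15.4721,9.5998,0.7780,0.9288
3,-0.8147,-0.5979,0.4851,0.1116,0.7780,-1.2364,-0.0535,1.8698,-1.0868,0.2081,0.1512,14.6022,9.5318,0.5814,-1.1613
4,-0.8084,-0.6061,0.4904,0.0827,0.5636,-0.6398,0.8610,-5.3930,-1.0854,0.2081,0.1482,16.6534,10.4528,0.1772,2.8010
5,-0.7988,-0.6216,0.4889,0.1183,1.1904,-2.0402,-0.6397,8.1829,-1.0828,0.2102,0.1460,12.7718,9.2369,0.2548,-2.8010
6,-0.7919,-0.6302,0.4969,0.0801,0.3907,-0.2226,1.6058,-10.3058,-1.0810,0.2106,0.1423,18.4476,11.4206,-0.5033,2.8010
7,-0.7828,-0.6441,0.4999,0.0898,1.2362,-2.0609,-0.3853,6.9827,-1.0783,0.2126,0.1390,13.5539,9.9698,-0.2555,-2.8010
8,-0.7752,-0.6536,0.5097,0.0450,0.4744,-0.3506,1.7475,-10.6232,-1.0761,0.2132,0.1346,18.5847,11.7971,-0.8591,2.8010
9,-0.7654,-0.6685,0.5136,0.0546,1.2795,-2.1301,-0.3167,7.0725,-1.0730,0.2155,0.1308,13.8879,10.3963,-0.5970,-2.8010
10,-0.7574,-0.6788,0.5243,0.0100,0.5146,-0.4408,1.8179,-10.5557,-1.0703,0.2165,0.1261,18.6044,12.0146,-1.1092,2.8010
11,-0.7474,-0.6943,0.5285,0.0217,1.2852,-2.1577,-0.2845,7.2706,-1.0669,0.2192,0.1219,14.1733,10.7172,-0.8489,-2.8010
12,-0.7393,-0.7051,0.5397,-0.0221,0.5271,-0.4993,1.8582,-10.4519,-1.0639,0.2204,0.1168,18.6230,12.1789,-1.2855,2.8010
13,-0.7292,-0.7208,0.5441,-0.0083,1.2729,-2.1645,-0.2720,7.4542,-1.0602,0.2233,0.1123,14.4389,10.9886,-1.0326,-2.8010
14,-0.7212,-0.7319,0.5555,-0.0512,0.5265,-0.5423,1.8782,-10.3611,-1.0570,0.2246,0.1070,18.6463,12.3199,-1.4051,2.8010
15,-0.7113,-0.7478,0.5599,-0.0356,1.2527,-2.1620,-0.2732,7.6062,-1.0531,0.2277,0.1023,14.6846,11.2290,-1.1633,-2.8010
16,-0.7034,-0.7590,0.5714,-0.0780,0.5194,-0.5768,1.8837,-10.2911,-1.0497,0.2291,0.0967,18.6688,12.4460,-1.4811,2.8010
17,-0.6936,-0.7751,0.5758,-0.0609,1.2290,-2.1549,-0.2841,7.7281,-1.0457,0.2323,0.0918,14.9082,11.4451,-1.2528,-2.8010
18,-0.6860,-0.7864,0.5872,-0.1029,0.5089,-0.6059,1.8787,-10.2400,-1.0421,0.2337,0.0861,18.6848,12.5587,-1.5234,2.8010
19,-0.6763,-0.8025,0.5914,-0.0846,1.2041,-2.1450,-0.3019,7.8257,-1.0379,0.2368,0.0809,15.1087,11.6398,-1.3105,-2.8010
20,-0.6688,-0.8139,0.6028,-0.1264,0.4966,-0.6312,1.8661,-10.2039,-1.0342,0.2383,0.0751,18.6904,12.6580,-1.5395,2.8010
21,-0.6594,-0.8301,0.6067,-0.1071,1.1788,-2.1333,-0.3248,7.9047,-1.0299,0.2414,0.0698,15.2861,11.8149,-1.3431,-2.8010
22,-0.6521,-0.8416,0.6179,-0.1488,0.4833,-0.6532,1.8481,-10.1792,-1.0261,0.2427,0.0638,18.6835,12.7439,-1.5353,2.8010
23,-0.6429,-0.8578,0.6216,-0.1286,1.1538,-2.1199,-0.3510,7.9696,-1.0217,0.2458,0.0584,15.4411,11.9720,-1.3560,-2.8010
24,-0.6357,-0.8693,0.6326,-0.1702,0.4696,-0.6725,1.8262,-10.1628,-1.0178,0.2471,0.0524,18.6630,12.8166,-1.5152,2.8010
25,-0.6267,-0.8855,0.6360,-0.1493,1.1294,-2.1052,-0.3797,8.0242,-1.0132,0.2501,0.0469,15.5751,12.1125,-1.3534,-2.8010
26,-0.6198,-0.8971,0.6468,-0.1910,0.4557,-0.6894,1.8016,-10.1524,-1.0093,0.2512,0.0408,18.6287,12.8766,-1.4825,2.8010
27,-0.6109,-0.9133,0.6499,-0.1693,1.1058,-2.0893,-0.4100,8.0710,-1.0047,0.2542,0.0352,15.6894,12.2379,-1.3383,-2.8010
28,-0.6042,-0.9248,0.6604,-0.2111,0.4417,-0.7040,1.7751,-10.1467,-1.0006,0.2552,0.0291,18.5813,12.9244,-1.4400,2.8010
29,-0.5955,-0.9410,0.6632,-0.1889,1.0829,-2.0722,-0.4412,8.1120,-0.9960,0.2581,0.0235,15.7857,12.3495,-1.3132,-2.8010
30,-0.5889,-0.9525,0.6735,-0.2308,0.4279,-0.7165,1.7473,-10.1440,-0.9918,0.2590,0.0173,18.5214,12.9607,-1.3895,2.8010
31,-0.5804,-0.9686,0.6759,-0.2080,1.0610,-2.0540,-0.4731,8.1488,-0.9871,0.2617,0.0117,15.8655,12.4484,-1.2800,-2.8010
32,-0.5740,-0.9802,0.6859,-0.2501,0.4146,-0.7275,1.7184,-10.1425,-0.9829,0.2626,0.0055,18.4495,12.9869,-1.3325,2.8010
33,-0.5657,-0.9962,0.6880,-0.2267,1.0400,-2.0352,-0.5051,8.1824,-0.9782,0.2652,-0.0001,15.9301,12.5361,-1.2402,-2.8010
34,-0.5595,-1.0077,0.6978,-0.2689,0.4019,-0.7372,1.6888,-10.1419,-0.9740,0.2659,-0.0063,18.3668,13.0039,-1.2705,2.8010
35,-0.5513,-1.0236,0.6995,-0.2451,1.0202,-2.0156,-0.5372,8.2135,-0.9692,0.2684,-0.0119,15.9808,12.6138,-1.1949,-2.8010
36,-0.5453,-1.0351,0.7090,-0.2875,0.3898,-0.7456,1.6588,-10.1420,-0.9649,0.2690,-0.0180,18.2743,13.0123,-1.2044,2.8010
37,-0.5372,-1.0510,0.7103,-0.2632,1.0014,-1.9955,-0.5692,8.2426,-0.9601,0.2714,-0.0236,16.0189,12.6823,-1.1453,-2.8010
38,-0.5313,-1.0624,0.7196,-0.3057,0.3781,-0.7528,1.6288,-10.1427,-0.9559,0.2718,-0.0296,18.1730,13.0130,-1.1352,2.8010
39,-0.5235,-1.0782,0.7206,-0.2809,0.9837,-1.9748,-0.6007,8.2701,-0.9510,0.2741,-0.0352,16.0456,12.7425,-1.0921,-2.8010
40,-0.5177,-1.0896,0.7296,-0.3237,0.3665,-0.7579,1.6003,-10.1480,-0.9467,0.2745,-0.0412,18.0651,13.0068,-1.0658,2.8010
41,-0.5100,-1.1052,0.7303,-0.2985,0.9666,-1.9533,-0.6311,8.2967,-0.9419,0.2767,-0.0467,16.0634,12.7961,-1.0381,-2.8010
42,-0.5044,-1.1165,0.7390,-0.3415,0.3550,-0.7618,1.5726,-10.1531,-0.9376,0.2769,-0.0526,,,,


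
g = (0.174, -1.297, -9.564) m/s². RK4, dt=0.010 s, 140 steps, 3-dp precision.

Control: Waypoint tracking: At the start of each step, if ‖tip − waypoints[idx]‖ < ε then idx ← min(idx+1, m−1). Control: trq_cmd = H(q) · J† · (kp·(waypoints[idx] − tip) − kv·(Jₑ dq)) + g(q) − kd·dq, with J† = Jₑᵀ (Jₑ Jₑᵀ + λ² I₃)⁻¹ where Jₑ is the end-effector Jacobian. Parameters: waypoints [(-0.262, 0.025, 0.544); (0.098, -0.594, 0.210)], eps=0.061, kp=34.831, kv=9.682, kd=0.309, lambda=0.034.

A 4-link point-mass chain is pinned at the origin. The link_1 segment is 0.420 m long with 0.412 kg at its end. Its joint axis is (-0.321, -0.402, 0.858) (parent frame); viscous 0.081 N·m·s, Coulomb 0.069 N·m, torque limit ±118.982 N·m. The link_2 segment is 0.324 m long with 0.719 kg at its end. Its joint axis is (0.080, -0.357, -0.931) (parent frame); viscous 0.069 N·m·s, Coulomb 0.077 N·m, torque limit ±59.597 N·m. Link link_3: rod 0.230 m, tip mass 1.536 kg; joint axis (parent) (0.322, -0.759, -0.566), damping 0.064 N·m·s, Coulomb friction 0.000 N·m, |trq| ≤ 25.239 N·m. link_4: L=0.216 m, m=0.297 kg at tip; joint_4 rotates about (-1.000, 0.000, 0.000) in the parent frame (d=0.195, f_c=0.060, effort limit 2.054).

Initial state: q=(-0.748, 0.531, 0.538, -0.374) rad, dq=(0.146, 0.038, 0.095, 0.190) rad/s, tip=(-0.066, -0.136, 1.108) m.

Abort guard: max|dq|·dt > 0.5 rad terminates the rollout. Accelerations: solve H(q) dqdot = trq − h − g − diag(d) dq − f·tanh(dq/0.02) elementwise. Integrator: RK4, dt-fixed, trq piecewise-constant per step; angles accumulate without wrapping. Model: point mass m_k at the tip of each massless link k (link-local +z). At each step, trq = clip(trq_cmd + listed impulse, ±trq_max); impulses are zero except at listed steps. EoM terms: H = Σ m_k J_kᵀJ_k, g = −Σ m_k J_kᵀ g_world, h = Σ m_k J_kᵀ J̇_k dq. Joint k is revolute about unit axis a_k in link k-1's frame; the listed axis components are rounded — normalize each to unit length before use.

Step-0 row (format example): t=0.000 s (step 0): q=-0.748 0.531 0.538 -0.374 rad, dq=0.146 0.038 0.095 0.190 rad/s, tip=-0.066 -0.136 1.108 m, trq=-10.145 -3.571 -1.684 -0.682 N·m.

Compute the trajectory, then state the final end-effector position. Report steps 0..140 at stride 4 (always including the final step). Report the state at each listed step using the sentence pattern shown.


t=0.040 s (step 4): q=-0.780 0.525 0.594 -0.408 rad, dq=-1.516 -0.369 2.378 -1.382 rad/s, tip=-0.070 -0.129 1.097 m, trq=-3.371 -1.313 -1.478 -0.028 N·m.
t=0.080 s (step 8): q=-0.853 0.504 0.704 -0.470 rad, dq=-1.972 -0.648 2.958 -1.623 rad/s, tip=-0.069 -0.120 1.073 m, trq=2.208 0.521 -0.778 0.056 N·m.
t=0.120 s (step 12): q=-0.930 0.475 0.822 -0.534 rad, dq=-1.848 -0.788 2.892 -1.554 rad/s, tip=-0.064 -0.112 1.045 m, trq=5.414 1.429 -0.441 0.061 N·m.
t=0.160 s (step 16): q=-0.998 0.442 0.933 -0.593 rad, dq=-1.496 -0.865 2.678 -1.412 rad/s, tip=-0.058 -0.104 1.016 m, trq=6.944 1.755 -0.441 0.079 N·m.
t=0.200 s (step 20): q=-1.049 0.407 1.036 -0.647 rad, dq=-1.077 -0.910 2.456 -1.278 rad/s, tip=-0.053 -0.097 0.987 m, trq=7.516 1.809 -0.613 0.122 N·m.
t=0.240 s (step 24): q=-1.084 0.370 1.130 -0.696 rad, dq=-0.659 -0.925 2.251 -1.164 rad/s, tip=-0.051 -0.089 0.960 m, trq=7.579 1.752 -0.846 0.179 N·m.
t=0.280 s (step 28): q=-1.102 0.333 1.216 -0.740 rad, dq=-0.270 -0.909 2.062 -1.067 rad/s, tip=-0.053 -0.080 0.933 m, trq=7.379 1.650 -1.087 0.240 N·m.
t=0.320 s (step 32): q=-1.106 0.298 1.295 -0.781 rad, dq=0.074 -0.856 1.881 -0.988 rad/s, tip=-0.057 -0.071 0.908 m, trq=7.057 1.526 -1.313 0.299 N·m.
t=0.360 s (step 36): q=-1.097 0.265 1.367 -0.819 rad, dq=0.365 -0.771 1.710 -0.909 rad/s, tip=-0.063 -0.060 0.884 m, trq=6.692 1.382 -1.521 0.345 N·m.
t=0.400 s (step 40): q=-1.077 0.236 1.432 -0.854 rad, dq=0.617 -0.674 1.547 -0.831 rad/s, tip=-0.072 -0.050 0.862 m, trq=6.262 1.222 -1.707 0.381 N·m.
t=0.440 s (step 44): q=-1.048 0.211 1.490 -0.886 rad, dq=0.828 -0.566 1.393 -0.756 rad/s, tip=-0.081 -0.038 0.841 m, trq=5.786 1.049 -1.874 0.407 N·m.
t=0.480 s (step 48): q=-1.012 0.191 1.543 -0.914 rad, dq=0.998 -0.455 1.248 -0.686 rad/s, tip=-0.092 -0.027 0.822 m, trq=5.277 0.866 -2.021 0.424 N·m.
t=0.520 s (step 52): q=-0.969 0.175 1.590 -0.941 rad, dq=1.129 -0.347 1.115 -0.619 rad/s, tip=-0.103 -0.015 0.803 m, trq=4.745 0.677 -2.152 0.433 N·m.
t=0.560 s (step 56): q=-0.922 0.163 1.633 -0.964 rad, dq=1.222 -0.248 0.994 -0.557 rad/s, tip=-0.115 -0.003 0.786 m, trq=4.202 0.488 -2.265 0.436 N·m.
t=0.600 s (step 60): q=-0.872 0.155 1.670 -0.985 rad, dq=1.281 -0.161 0.887 -0.500 rad/s, tip=-0.127 0.008 0.770 m, trq=3.658 0.306 -2.362 0.433 N·m.
t=0.640 s (step 64): q=-0.820 0.150 1.704 -1.004 rad, dq=1.309 -0.088 0.793 -0.448 rad/s, tip=-0.140 0.019 0.754 m, trq=3.126 0.135 -2.442 0.427 N·m.
t=0.680 s (step 68): q=-0.767 0.148 1.734 -1.021 rad, dq=1.312 -0.033 0.711 -0.401 rad/s, tip=-0.152 0.029 0.740 m, trq=2.614 -0.021 -2.506 0.418 N·m.
t=0.720 s (step 72): q=-0.715 0.147 1.761 -1.036 rad, dq=1.294 -0.012 0.656 -0.348 rad/s, tip=-0.164 0.038 0.726 m, trq=2.124 -0.151 -2.559 0.405 N·m.
t=0.760 s (step 76): q=-0.664 0.146 1.786 -1.049 rad, dq=1.259 -0.007 0.609 -0.309 rad/s, tip=-0.176 0.046 0.713 m, trq=1.677 -0.256 -2.594 0.395 N·m.
t=0.800 s (step 80): q=-0.615 0.146 1.810 -1.061 rad, dq=1.208 -0.006 0.562 -0.280 rad/s, tip=-0.188 0.052 0.700 m, trq=1.279 -0.344 -2.613 0.385 N·m.
t=0.840 s (step 84): q=-0.568 0.146 1.831 -1.072 rad, dq=1.146 -0.006 0.515 -0.256 rad/s, tip=-0.199 0.058 0.688 m, trq=0.929 -0.419 -2.618 0.375 N·m.
t=0.880 s (step 88): q=-0.523 0.146 1.851 -1.082 rad, dq=1.076 -0.008 0.469 -0.236 rad/s, tip=-0.210 0.063 0.677 m, trq=0.622 -0.483 -2.615 0.364 N·m.
t=0.920 s (step 92): q=-0.482 0.145 1.869 -1.091 rad, dq=1.002 -0.010 0.426 -0.220 rad/s, tip=-0.220 0.066 0.666 m, trq=0.357 -0.537 -2.605 0.353 N·m.
t=0.960 s (step 96): q=-0.443 0.145 1.885 -1.099 rad, dq=0.926 -0.013 0.385 -0.206 rad/s, tip=-0.229 0.069 0.656 m, trq=0.129 -0.584 -2.590 0.342 N·m.
t=1.000 s (step 100): q=-0.408 0.144 1.900 -1.107 rad, dq=0.851 -0.016 0.348 -0.194 rad/s, tip=-0.237 0.071 0.648 m, trq=-0.066 -0.623 -2.573 0.331 N·m.
t=1.040 s (step 104): q=-0.375 0.144 1.913 -1.115 rad, dq=0.777 -0.020 0.314 -0.183 rad/s, tip=-0.244 0.072 0.639 m, trq=-0.231 -0.657 -2.555 0.320 N·m.
t=1.080 s (step 108): q=-0.345 0.143 1.925 -1.122 rad, dq=0.706 -0.024 0.283 -0.174 rad/s, tip=-0.250 0.073 0.632 m, trq=-0.369 -0.685 -2.537 0.309 N·m.
t=1.120 s (step 112): q=-0.318 0.142 1.936 -1.129 rad, dq=0.639 -0.030 0.256 -0.165 rad/s, tip=-0.256 0.074 0.625 m, trq=-0.485 -0.709 -2.520 0.300 N·m.
t=1.160 s (step 116): q=-0.294 0.140 1.945 -1.135 rad, dq=0.576 -0.036 0.233 -0.157 rad/s, tip=-0.261 0.074 0.619 m, trq=-0.582 -0.728 -2.503 0.290 N·m.
t=1.200 s (step 120): q=-0.272 0.139 1.954 -1.141 rad, dq=0.518 -0.043 0.212 -0.150 rad/s, tip=-0.266 0.074 0.613 m, trq=-0.663 -0.744 -2.487 0.282 N·m.
t=1.240 s (step 124): q=-0.253 0.137 1.962 -1.147 rad, dq=0.465 -0.050 0.195 -0.143 rad/s, tip=-0.270 0.073 0.608 m, trq=-0.729 -0.756 -2.472 0.274 N·m.
t=1.280 s (step 128): q=-0.235 0.135 1.970 -1.153 rad, dq=0.416 -0.057 0.180 -0.136 rad/s, tip=-0.273 0.073 0.604 m, trq=-0.783 -0.766 -2.458 0.267 N·m.
t=1.320 s (step 132): q=-0.219 0.132 1.977 -1.158 rad, dq=0.372 -0.063 0.166 -0.130 rad/s, tip=-0.276 0.072 0.599 m, trq=-0.827 -0.774 -2.445 0.260 N·m.
t=1.360 s (step 136): q=-0.205 0.130 1.983 -1.163 rad, dq=0.332 -0.068 0.154 -0.125 rad/s, tip=-0.279 0.071 0.596 m, trq=-0.862 -0.780 -2.433 0.254 N·m.
t=1.400 s (step 140): q=-0.193 0.127 1.989 -1.168 rad, dq=0.296 -0.072 0.143 -0.119 rad/s, tip=-0.281 0.071 0.592 m.
final tip position (m): -0.281 0.071 0.592


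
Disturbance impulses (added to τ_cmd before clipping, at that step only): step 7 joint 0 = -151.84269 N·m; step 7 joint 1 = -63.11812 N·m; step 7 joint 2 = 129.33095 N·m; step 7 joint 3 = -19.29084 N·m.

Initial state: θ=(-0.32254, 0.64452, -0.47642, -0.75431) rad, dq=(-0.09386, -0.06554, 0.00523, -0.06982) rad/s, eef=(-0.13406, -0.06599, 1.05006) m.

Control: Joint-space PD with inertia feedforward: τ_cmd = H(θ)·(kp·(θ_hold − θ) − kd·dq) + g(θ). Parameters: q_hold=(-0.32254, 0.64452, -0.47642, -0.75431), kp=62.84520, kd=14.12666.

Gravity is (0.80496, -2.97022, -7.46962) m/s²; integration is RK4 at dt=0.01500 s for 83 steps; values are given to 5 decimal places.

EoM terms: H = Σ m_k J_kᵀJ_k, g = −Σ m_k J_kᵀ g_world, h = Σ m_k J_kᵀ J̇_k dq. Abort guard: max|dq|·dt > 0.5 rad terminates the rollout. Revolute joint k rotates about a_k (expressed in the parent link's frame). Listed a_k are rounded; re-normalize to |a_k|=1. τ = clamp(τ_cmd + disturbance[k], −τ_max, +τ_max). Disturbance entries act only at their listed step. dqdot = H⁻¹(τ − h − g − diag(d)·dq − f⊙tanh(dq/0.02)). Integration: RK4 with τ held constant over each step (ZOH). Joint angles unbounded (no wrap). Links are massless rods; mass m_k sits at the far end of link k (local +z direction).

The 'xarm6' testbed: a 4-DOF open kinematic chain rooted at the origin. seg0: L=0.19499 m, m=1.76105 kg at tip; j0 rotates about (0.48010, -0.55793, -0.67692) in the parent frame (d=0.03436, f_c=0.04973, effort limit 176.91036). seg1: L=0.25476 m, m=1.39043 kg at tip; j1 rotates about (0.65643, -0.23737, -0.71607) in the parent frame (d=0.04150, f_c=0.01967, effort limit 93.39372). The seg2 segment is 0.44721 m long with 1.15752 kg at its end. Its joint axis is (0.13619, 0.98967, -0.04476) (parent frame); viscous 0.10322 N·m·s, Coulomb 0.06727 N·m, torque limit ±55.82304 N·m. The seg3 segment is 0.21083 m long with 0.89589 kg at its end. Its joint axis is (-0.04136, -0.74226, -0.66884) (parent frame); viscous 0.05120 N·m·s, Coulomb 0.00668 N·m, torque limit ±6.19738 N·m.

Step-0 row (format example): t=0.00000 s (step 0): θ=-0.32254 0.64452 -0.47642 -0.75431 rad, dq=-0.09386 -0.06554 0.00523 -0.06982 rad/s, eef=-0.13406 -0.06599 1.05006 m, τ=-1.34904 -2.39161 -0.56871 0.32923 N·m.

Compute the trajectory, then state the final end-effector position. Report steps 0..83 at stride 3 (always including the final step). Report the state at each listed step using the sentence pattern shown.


t=0.04500 s (step 3): θ=-0.32541 0.64225 -0.47618 -0.75612 rad, dq=-0.03807 -0.03691 0.00504 -0.01843 rad/s, eef=-0.13123 -0.06399 1.05058 m, τ=-2.21443 -2.84901 -0.26223 0.24858 N·m.
t=0.09000 s (step 6): θ=-0.32638 0.64110 -0.47600 -0.75655 rad, dq=-0.00887 -0.01358 0.00217 -0.00378 rad/s, eef=-0.13015 -0.06321 1.05080 m, τ=-2.78068 -3.14977 -0.06266 0.19794 N·m.
t=0.13500 s (step 9): θ=-0.46018 0.78895 -0.48407 -0.59886 rad, dq=-4.86414 5.50668 0.00466 6.01546 rad/s, eef=-0.11556 -0.05869 1.05091 m, τ=25.39959 8.95162 -10.21039 1.40925 N·m.
t=0.18000 s (step 12): θ=-0.59916 0.94788 -0.47422 -0.42184 rad, dq=-1.62786 1.84814 0.25260 2.10214 rad/s, eef=-0.09721 -0.05056 1.04946 m, τ=13.93384 4.47047 -5.60205 0.85314 N·m.
t=0.22500 s (step 15): θ=-0.63251 0.98490 -0.46621 -0.37974 rad, dq=-0.03224 0.01279 0.10538 0.02604 rad/s, eef=-0.08981 -0.04852 1.04937 m, τ=6.29751 1.09379 -3.21031 0.52798 N·m.
t=0.27000 s (step 18): θ=-0.61753 0.96865 -0.46347 -0.39862 rad, dq=0.61094 -0.63589 0.02894 -0.73702 rad/s, eef=-0.08971 -0.05165 1.05014 m, τ=1.45675 -1.21673 -1.96213 0.32975 N·m.
t=0.31500 s (step 21): θ=-0.58373 0.93412 -0.46275 -0.43740 rad, dq=0.84892 -0.85613 0.00827 -0.93446 rad/s, eef=-0.09389 -0.05710 1.05091 m, τ=-1.48890 -2.66178 -1.22223 0.19742 N·m.
t=0.36000 s (step 24): θ=-0.54434 0.89465 -0.46252 -0.47931 rad, dq=0.88038 -0.87797 0.00180 -0.91180 rad/s, eef=-0.10007 -0.06275 1.05143 m, τ=-3.16981 -3.49707 -0.73214 0.10964 N·m.
t=0.40500 s (step 27): θ=-0.50605 0.85644 -0.46260 -0.51832 rad, dq=0.81210 -0.81181 -0.00561 -0.81817 rad/s, eef=-0.10680 -0.06751 1.05166 m, τ=-4.03933 -3.92687 -0.38835 0.05656 N·m.
t=0.45000 s (step 30): θ=-0.47187 0.82205 -0.46303 -0.55265 rad, dq=0.70417 -0.71426 -0.01412 -0.70833 rad/s, eef=-0.11319 -0.07101 1.05167 m, τ=-4.41129 -4.10198 -0.15242 0.02997 N·m.
t=0.49500 s (step 33): θ=-0.44281 0.79224 -0.46384 -0.58212 rad, dq=0.58754 -0.61071 -0.02207 -0.60437 rad/s, eef=-0.11880 -0.07325 1.05154 m, τ=-4.49544 -4.12855 0.00231 0.02196 N·m.
t=0.54000 s (step 36): θ=-0.41889 0.76701 -0.46498 -0.60720 rad, dq=0.47720 -0.51191 -0.02824 -0.51325 rad/s, eef=-0.12344 -0.07443 1.05133 m, τ=-4.42714 -4.07747 0.09781 0.02567 N·m.
t=0.58500 s (step 39): θ=-0.39965 0.74602 -0.46633 -0.62847 rad, dq=0.37988 -0.42257 -0.03186 -0.43502 rad/s, eef=-0.12712 -0.07481 1.05111 m, τ=-4.29009 -3.99332 0.15093 0.03579 N·m.
t=0.63000 s (step 42): θ=-0.38446 0.72881 -0.46779 -0.64649 rad, dq=0.29775 -0.34446 -0.03289 -0.36796 rad/s, eef=-0.12991 -0.07463 1.05089 m, τ=-4.13330 -3.90220 0.17482 0.04862 N·m.
t=0.67500 s (step 45): θ=-0.37262 0.71485 -0.46925 -0.66171 rad, dq=0.23051 -0.27771 -0.03181 -0.31049 rad/s, eef=-0.13195 -0.07411 1.05069 m, τ=-3.98324 -3.81789 0.17986 0.06184 N·m.
t=0.72000 s (step 48): θ=-0.36351 0.70365 -0.47063 -0.67454 rad, dq=0.17664 -0.22159 -0.02933 -0.26139 rad/s, eef=-0.13338 -0.07341 1.05052 m, τ=-3.85236 -3.74639 0.17399 0.07412 N·m.
t=0.76500 s (step 51): θ=-0.35655 0.69476 -0.47188 -0.68533 rad, dq=0.13412 -0.17495 -0.02616 -0.21972 rad/s, eef=-0.13435 -0.07264 1.05037 m, τ=-3.74478 -3.68917 0.16298 0.08482 N·m.
t=0.81000 s (step 54): θ=-0.35129 0.68777 -0.47298 -0.69440 rad, dq=0.10090 -0.13653 -0.02287 -0.18464 rad/s, eef=-0.13496 -0.07189 1.05025 m, τ=-3.66007 -3.64532 0.15071 0.09375 N·m.
t=0.85500 s (step 57): θ=-0.34735 0.68236 -0.47394 -0.70202 rad, dq=0.07515 -0.10515 -0.01980 -0.15533 rad/s, eef=-0.13532 -0.07119 1.05014 m, τ=-3.59561 -3.61286 0.13949 0.10096 N·m.
t=0.90000 s (step 60): θ=-0.34443 0.67821 -0.47476 -0.70844 rad, dq=0.05538 -0.07984 -0.01710 -0.13093 rad/s, eef=-0.13550 -0.07057 1.05004 m, τ=-3.54802 -3.58955 0.13044 0.10665 N·m.
t=0.94500 s (step 63): θ=-0.34229 0.67508 -0.47548 -0.71386 rad, dq=0.04060 -0.06009 -0.01473 -0.11067 rad/s, eef=-0.13556 -0.07003 1.04995 m, τ=-3.51414 -3.57325 0.12391 0.11106 N·m.
t=0.99000 s (step 66): θ=-0.34071 0.67272 -0.47609 -0.71845 rad, dq=0.03027 -0.04583 -0.01252 -0.09394 rad/s, eef=-0.13555 -0.06957 1.04987 m, τ=-3.49148 -3.56212 0.11995 0.11442 N·m.
t=1.03500 s (step 69): θ=-0.33951 0.67088 -0.47660 -0.72235 rad, dq=0.02374 -0.03664 -0.01036 -0.08022 rad/s, eef=-0.13549 -0.06918 1.04980 m, τ=-3.47782 -3.55467 0.11857 0.11695 N·m.
t=1.08000 s (step 72): θ=-0.33853 0.66937 -0.47703 -0.72570 rad, dq=0.01982 -0.03098 -0.00841 -0.06899 rad/s, eef=-0.13541 -0.06885 1.04975 m, τ=-3.47068 -3.54978 0.11952 0.11883 N·m.
t=1.12500 s (step 75): θ=-0.33770 0.66807 -0.47737 -0.72858 rad, dq=0.01729 -0.02722 -0.00677 -0.05965 rad/s, eef=-0.13533 -0.06856 1.04970 m, τ=-3.46768 -3.54663 0.12217 0.12023 N·m.
t=1.17000 s (step 78): θ=-0.33697 0.66691 -0.47764 -0.73108 rad, dq=0.01549 -0.02445 -0.00545 -0.05175 rad/s, eef=-0.13524 -0.06832 1.04966 m, τ=-3.46714 -3.54464 0.12576 0.12127 N·m.
t=1.21500 s (step 81): θ=-0.33630 0.66586 -0.47786 -0.73325 rad, dq=0.01411 -0.02224 -0.00437 -0.04500 rad/s, eef=-0.13517 -0.06810 1.04963 m, τ=-3.46798 -3.54338 0.12970 0.12208 N·m.
t=1.24500 s (step 83): θ=-0.33589 0.66521 -0.47798 -0.73454 rad, dq=0.01334 -0.02100 -0.00376 -0.04107 rad/s, eef=-0.13512 -0.06798 1.04962 m.
final eef position (m): -0.13512 -0.06798 1.04962


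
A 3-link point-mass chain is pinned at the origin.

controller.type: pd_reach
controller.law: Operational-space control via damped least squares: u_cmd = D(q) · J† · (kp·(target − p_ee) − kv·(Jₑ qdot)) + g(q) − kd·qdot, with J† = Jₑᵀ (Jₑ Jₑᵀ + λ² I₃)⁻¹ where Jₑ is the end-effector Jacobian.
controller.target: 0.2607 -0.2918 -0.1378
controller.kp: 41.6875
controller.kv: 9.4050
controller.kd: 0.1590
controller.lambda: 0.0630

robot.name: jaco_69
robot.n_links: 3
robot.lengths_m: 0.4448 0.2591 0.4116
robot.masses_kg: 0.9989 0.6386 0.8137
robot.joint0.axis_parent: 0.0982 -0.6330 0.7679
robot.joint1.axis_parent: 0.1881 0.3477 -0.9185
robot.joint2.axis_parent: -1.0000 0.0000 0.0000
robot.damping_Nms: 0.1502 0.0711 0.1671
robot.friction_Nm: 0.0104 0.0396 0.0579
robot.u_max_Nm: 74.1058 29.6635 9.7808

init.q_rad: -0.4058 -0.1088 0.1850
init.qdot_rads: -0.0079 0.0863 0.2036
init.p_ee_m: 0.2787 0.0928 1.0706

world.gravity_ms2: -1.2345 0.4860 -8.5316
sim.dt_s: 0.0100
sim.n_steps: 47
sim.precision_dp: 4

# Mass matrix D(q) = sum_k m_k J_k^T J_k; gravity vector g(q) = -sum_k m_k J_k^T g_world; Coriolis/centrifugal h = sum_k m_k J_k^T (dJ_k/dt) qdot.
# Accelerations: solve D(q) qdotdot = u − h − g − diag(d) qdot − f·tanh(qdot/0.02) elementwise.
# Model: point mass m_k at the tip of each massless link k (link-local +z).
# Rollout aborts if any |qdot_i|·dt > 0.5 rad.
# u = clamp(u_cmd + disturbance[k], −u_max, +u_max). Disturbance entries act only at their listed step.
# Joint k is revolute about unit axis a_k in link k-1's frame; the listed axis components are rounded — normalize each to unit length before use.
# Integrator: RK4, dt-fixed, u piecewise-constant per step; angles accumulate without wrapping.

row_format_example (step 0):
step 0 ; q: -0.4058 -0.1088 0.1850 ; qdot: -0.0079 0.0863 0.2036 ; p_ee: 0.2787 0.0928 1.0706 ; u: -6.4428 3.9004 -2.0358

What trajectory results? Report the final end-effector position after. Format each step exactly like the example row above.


step 1 ; q: -0.4053 -0.1043 0.1877 ; qdot: 0.1026 0.8009 0.3425 ; p_ee: 0.2797 0.0931 1.0702 ; u: -5.1866 3.4078 -1.9088
step 2 ; q: -0.4038 -0.0932 0.1918 ; qdot: 0.2002 1.4114 0.4619 ; p_ee: 0.2818 0.0928 1.0696 ; u: -3.8241 2.9761 -1.7737
step 3 ; q: -0.4012 -0.0762 0.1970 ; qdot: 0.3064 1.9824 0.5892 ; p_ee: 0.2847 0.0919 1.0688 ; u: -2.3505 2.5881 -1.6396
step 4 ; q: -0.3975 -0.0534 0.2037 ; qdot: 0.4372 2.5593 0.7450 ; p_ee: 0.2884 0.0905 1.0677 ; u: -0.7435 2.2321 -1.5101
step 5 ; q: -0.3923 -0.0247 0.2122 ; qdot: 0.6061 3.1753 0.9471 ; p_ee: 0.2927 0.0886 1.0665 ; u: 1.0316 1.9007 -1.3856
step 6 ; q: -0.3851 0.0106 0.2230 ; qdot: 0.8257 3.8553 1.2132 ; p_ee: 0.2975 0.0862 1.0650 ; u: 3.0142 1.5907 -1.2642
step 7 ; q: -0.3754 0.0531 0.2369 ; qdot: 1.1083 4.6166 1.5625 ; p_ee: 0.3026 0.0835 1.0632 ; u: 5.2344 1.3041 -1.1422
step 8 ; q: -0.3625 0.1036 0.2548 ; qdot: 1.4662 5.4673 2.0152 ; p_ee: 0.3079 0.0803 1.0609 ; u: 7.6838 1.0514 -1.0136
step 9 ; q: -0.3455 0.1632 0.2779 ; qdot: 1.9093 6.4000 2.5905 ; p_ee: 0.3132 0.0768 1.0581 ; u: 10.2637 0.8543 -0.8694
step 10 ; q: -0.3237 0.2324 0.3074 ; qdot: 2.4406 7.3835 3.2993 ; p_ee: 0.3183 0.0729 1.0545 ; u: 12.7156 0.7481 -0.6969
step 11 ; q: -0.2962 0.3114 0.3446 ; qdot: 3.0494 8.3536 4.1325 ; p_ee: 0.3231 0.0685 1.0498 ; u: 14.5874 0.7732 -0.4802
step 12 ; q: -0.2624 0.3995 0.3906 ; qdot: 3.7033 9.2152 5.0475 ; p_ee: 0.3272 0.0637 1.0437 ; u: 15.3388 0.9542 -0.2063
step 13 ; q: -0.2220 0.4953 0.4457 ; qdot: 4.3479 9.8653 5.9643 ; p_ee: 0.3304 0.0584 1.0357 ; u: 14.6283 1.2713 0.1238
step 14 ; q: -0.1756 0.5960 0.5096 ; qdot: 4.9200 10.2354 6.7844 ; p_ee: 0.3325 0.0525 1.0255 ; u: 12.5728 1.6551 0.4860
step 15 ; q: -0.1241 0.6990 0.5808 ; qdot: 5.3705 10.3239 7.4280 ; p_ee: 0.3332 0.0459 1.0128 ; u: 9.6888 2.0168 0.8364
step 16 ; q: -0.0689 0.8016 0.6573 ; qdot: 5.6793 10.1890 7.8602 ; p_ee: 0.3324 0.0387 0.9977 ; u: 6.5773 2.2864 1.1274
step 17 ; q: -0.0112 0.9021 0.7372 ; qdot: 5.8529 9.9130 8.0912 ; p_ee: 0.3303 0.0309 0.9801 ; u: 3.6715 2.4286 1.3235
step 18 ; q: 0.0476 0.9994 0.8185 ; qdot: 5.9120 9.5698 8.1565 ; p_ee: 0.3269 0.0225 0.9602 ; u: 1.1841 2.4378 1.4075
step 19 ; q: 0.1066 1.0932 0.8998 ; qdot: 5.8808 9.2112 8.0983 ; p_ee: 0.3224 0.0136 0.9385 ; u: -0.8309 2.3248 1.3790
step 20 ; q: 0.1649 1.1835 0.9800 ; qdot: 5.7806 8.8675 7.9545 ; p_ee: 0.3171 0.0042 0.9151 ; u: -2.4038 2.1075 1.2487
step 21 ; q: 0.2219 1.2706 1.0585 ; qdot: 5.6275 8.5538 7.7548 ; p_ee: 0.3111 -0.0055 0.8902 ; u: -3.5982 1.8055 1.0334
step 22 ; q: 0.2772 1.3546 1.1349 ; qdot: 5.4332 8.2755 7.5204 ; p_ee: 0.3047 -0.0155 0.8642 ; u: -4.4842 1.4369 0.7524
step 23 ; q: 0.3304 1.4361 1.2088 ; qdot: 5.2052 8.0325 7.2663 ; p_ee: 0.2980 -0.0257 0.8373 ; u: -5.1270 1.0178 0.4245
step 24 ; q: 0.3811 1.5153 1.2801 ; qdot: 4.9483 7.8223 7.0022 ; p_ee: 0.2912 -0.0361 0.8096 ; u: -5.5831 0.5622 0.0673
step 25 ; q: 0.4292 1.5925 1.3487 ; qdot: 4.6649 7.6414 6.7347 ; p_ee: 0.2844 -0.0466 0.7813 ; u: -5.9000 0.0819 -0.3035
step 26 ; q: 0.4743 1.6681 1.4147 ; qdot: 4.3563 7.4856 6.4675 ; p_ee: 0.2776 -0.0571 0.7525 ; u: -6.1171 -0.4133 -0.6744
step 27 ; q: 0.5162 1.7422 1.4780 ; qdot: 4.0224 7.3511 6.2030 ; p_ee: 0.2710 -0.0678 0.7235 ; u: -6.2672 -0.9150 -1.0340
step 28 ; q: 0.5546 1.8151 1.5387 ; qdot: 3.6627 7.2343 5.9421 ; p_ee: 0.2645 -0.0784 0.6943 ; u: -6.3781 -1.4164 -1.3725
step 29 ; q: 0.5893 1.8869 1.5968 ; qdot: 3.2761 7.1316 5.6847 ; p_ee: 0.2581 -0.0890 0.6650 ; u: -6.4734 -1.9118 -1.6820
step 30 ; q: 0.6200 1.9577 1.6524 ; qdot: 2.8616 7.0397 5.4301 ; p_ee: 0.2518 -0.0996 0.6358 ; u: -6.5743 -2.3965 -1.9559
step 31 ; q: 0.6465 2.0277 1.7054 ; qdot: 2.4180 6.9555 5.1769 ; p_ee: 0.2456 -0.1101 0.6067 ; u: -6.6999 -2.8671 -2.1886
step 32 ; q: 0.6683 2.0968 1.7559 ; qdot: 1.9442 6.8755 4.9231 ; p_ee: 0.2394 -0.1206 0.5779 ; u: -6.8679 -3.3208 -2.3759
step 33 ; q: 0.6852 2.1651 1.8038 ; qdot: 1.4394 6.7961 4.6666 ; p_ee: 0.2331 -0.1310 0.5495 ; u: -7.0954 -3.7555 -2.5143
step 34 ; q: 0.6969 2.2326 1.8492 ; qdot: 0.9029 6.7129 4.4045 ; p_ee: 0.2267 -0.1414 0.5217 ; u: -7.3989 -4.1697 -2.6009
step 35 ; q: 0.7031 2.2993 1.8919 ; qdot: 0.3342 6.6210 4.1346 ; p_ee: 0.2201 -0.1517 0.4946 ; u: -7.7939 -4.5625 -2.6340
step 36 ; q: 0.7035 2.3650 1.9318 ; qdot: -0.2674 6.5145 3.8545 ; p_ee: 0.2131 -0.1618 0.4682 ; u: -8.2946 -4.9327 -2.6123
step 37 ; q: 0.6976 2.4295 1.9689 ; qdot: -0.9020 6.3867 3.5627 ; p_ee: 0.2058 -0.1719 0.4429 ; u: -8.9121 -5.2792 -2.5355
step 38 ; q: 0.6852 2.4925 2.0031 ; qdot: -1.5724 6.2295 3.2589 ; p_ee: 0.1980 -0.1818 0.4186 ; u: -9.6483 -5.6000 -2.4043
step 39 ; q: 0.6659 2.5539 2.0341 ; qdot: -2.2809 6.0350 2.9441 ; p_ee: 0.1897 -0.1916 0.3957 ; u: -10.4948 -5.8918 -2.2205
step 40 ; q: 0.6394 2.6130 2.0619 ; qdot: -3.0298 5.7956 2.6207 ; p_ee: 0.1810 -0.2011 0.3742 ; u: -11.4242 -6.1498 -1.9868
step 41 ; q: 0.6051 2.6696 2.0865 ; qdot: -3.8211 5.5051 2.2927 ; p_ee: 0.1719 -0.2104 0.3542 ; u: -12.3821 -6.3666 -1.7071
step 42 ; q: 0.5627 2.7229 2.1078 ; qdot: -4.6541 5.1601 1.9656 ; p_ee: 0.1623 -0.2193 0.3360 ; u: -13.2804 -6.5330 -1.3868
step 43 ; q: 0.5118 2.7726 2.1259 ; qdot: -5.5237 4.7605 1.6456 ; p_ee: 0.1524 -0.2278 0.3195 ; u: -13.9982 -6.6382 -1.0322
step 44 ; q: 0.4520 2.8180 2.1409 ; qdot: -6.4180 4.3107 1.3399 ; p_ee: 0.1422 -0.2359 0.3048 ; u: -14.3969 -6.6729 -0.6508
step 45 ; q: 0.3833 2.8586 2.1528 ; qdot: -7.3168 3.8192 1.0562 ; p_ee: 0.1319 -0.2435 0.2920 ; u: -14.3539 -6.6320 -0.2516
step 46 ; q: 0.3058 2.8943 2.1621 ; qdot: -8.1930 3.2983 0.8022 ; p_ee: 0.1215 -0.2504 0.2811 ; u: -13.8064 -6.5183 0.1550
step 47 ; q: 0.2197 2.9246 2.1691 ; qdot: -9.0165 2.7626 0.5860 ; p_ee: 0.1112 -0.2568 0.2720
final p_ee position (m): 0.1112 -0.2568 0.2720
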